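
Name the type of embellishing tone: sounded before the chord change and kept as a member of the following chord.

Approach: ahead of the chord change (typically by step), so it is dissonant against the current harmony. Departure: none — the same pitch is restated or held and is a chord tone of the new harmony.
Dissonant first, consonant once the harmony catches up: the note simply arrives early — an anticipation. (The reverse timing, consonant first and dissonant after the change, would be a suspension or retardation.)

Anticipation.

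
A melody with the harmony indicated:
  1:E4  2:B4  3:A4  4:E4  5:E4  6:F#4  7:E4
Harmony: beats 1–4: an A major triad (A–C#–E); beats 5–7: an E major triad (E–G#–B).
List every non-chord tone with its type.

B4 (beat 2) — appoggiatura; F#4 (beat 6) — neighbor tone.

The harmony at that moment is A major triad (A, C#, E); B4 is not a chord tone.
It is approached by leap up from E4 and left by step down to A4.
Leap in, step out — an appoggiatura.
The harmony at that moment is E major triad (E, G#, B); F#4 is not a chord tone.
It is approached by step up from E4 and left by step down to E4.
Step away and step back to the same note — a neighbor tone (upper neighbor).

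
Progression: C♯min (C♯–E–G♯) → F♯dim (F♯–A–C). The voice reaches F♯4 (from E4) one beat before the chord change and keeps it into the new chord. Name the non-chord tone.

The harmony at that moment is C♯ minor triad (C♯, E, G♯); F♯4 is not a chord tone.
It is approached by step up from E4 and then sustained as the same pitch into the next harmony.
Arriving early and becoming a chord tone when the harmony changes — an anticipation.

F♯4 is an anticipation.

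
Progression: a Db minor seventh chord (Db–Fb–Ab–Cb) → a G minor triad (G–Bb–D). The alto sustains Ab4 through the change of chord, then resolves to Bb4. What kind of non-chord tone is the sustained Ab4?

The harmony at that moment is G minor triad (G, Bb, D); Ab4 is not a chord tone.
It is held over (the same pitch as the preceding Ab4) and left by step up to Bb4.
Held over from the previous chord and resolving up by step — a retardation.

Ab4 is a retardation.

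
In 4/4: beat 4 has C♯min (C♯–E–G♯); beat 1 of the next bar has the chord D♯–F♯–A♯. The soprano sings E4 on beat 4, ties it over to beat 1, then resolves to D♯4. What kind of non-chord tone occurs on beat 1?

Suspension.

The harmony at that moment is D♯ minor triad (D♯, F♯, A♯); E4 is not a chord tone.
It is held over (the same pitch as the preceding E4) and left by step down to D♯4.
Held over from the previous chord and resolving down by step — a suspension.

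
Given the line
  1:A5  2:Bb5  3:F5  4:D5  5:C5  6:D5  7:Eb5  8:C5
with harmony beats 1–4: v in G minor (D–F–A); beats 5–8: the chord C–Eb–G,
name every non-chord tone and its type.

Bb5 (beat 2) — escape tone; D5 (beat 6) — passing tone.

The harmony at that moment is D minor triad (D, F, A); Bb5 is not a chord tone.
It is approached by step up from A5 and left by leap down to F5.
Step in, leap out — an escape tone.
The harmony at that moment is C minor triad (C, Eb, G); D5 is not a chord tone.
It is approached by step up from C5 and left by step up to Eb5.
Step in, step out in the same direction — a passing tone.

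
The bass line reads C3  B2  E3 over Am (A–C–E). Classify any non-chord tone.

B2 is an escape tone.

The harmony at that moment is A minor triad (A, C, E); B2 is not a chord tone.
It is approached by step down from C3 and left by leap up to E3.
Step in, leap out — an escape tone.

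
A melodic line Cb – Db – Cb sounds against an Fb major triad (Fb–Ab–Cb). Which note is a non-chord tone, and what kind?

Db is a neighbor tone.

The harmony at that moment is Fb major triad (Fb, Ab, Cb); Db is not a chord tone.
It is approached by step up from Cb and left by step down to Cb.
Step away and step back to the same note — a neighbor tone (upper neighbor).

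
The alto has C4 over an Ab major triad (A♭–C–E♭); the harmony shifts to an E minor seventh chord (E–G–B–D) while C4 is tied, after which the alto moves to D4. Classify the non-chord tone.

C4 is a retardation.

The harmony at that moment is E minor seventh chord (E, G, B, D); C4 is not a chord tone.
It is held over (the same pitch as the preceding C4) and left by step up to D4.
Held over from the previous chord and resolving up by step — a retardation.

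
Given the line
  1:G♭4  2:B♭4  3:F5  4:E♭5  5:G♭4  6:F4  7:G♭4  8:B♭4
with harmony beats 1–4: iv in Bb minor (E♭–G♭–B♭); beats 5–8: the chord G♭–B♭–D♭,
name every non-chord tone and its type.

The harmony at that moment is E♭ minor triad (E♭, G♭, B♭); F5 is not a chord tone.
It is approached by leap up from B♭4 and left by step down to E♭5.
Leap in, step out — an appoggiatura.
The harmony at that moment is G♭ major triad (G♭, B♭, D♭); F4 is not a chord tone.
It is approached by step down from G♭4 and left by step up to G♭4.
Step away and step back to the same note — a neighbor tone (lower neighbor).

F5 (beat 3) — appoggiatura; F4 (beat 6) — neighbor tone.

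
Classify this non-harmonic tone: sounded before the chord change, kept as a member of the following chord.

Anticipation.

Approach: ahead of the chord change (typically by step), so it is dissonant against the current harmony. Departure: none — the same pitch is restated or held and is a chord tone of the new harmony.
Dissonant first, consonant once the harmony catches up: the note simply arrives early — an anticipation. (The reverse timing, consonant first and dissonant after the change, would be a suspension or retardation.)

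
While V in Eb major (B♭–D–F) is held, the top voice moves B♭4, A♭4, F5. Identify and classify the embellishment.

The harmony at that moment is B♭ major triad (B♭, D, F); A♭4 is not a chord tone.
It is approached by step down from B♭4 and left by leap up to F5.
Step in, leap out — an escape tone.

A♭4 is an escape tone.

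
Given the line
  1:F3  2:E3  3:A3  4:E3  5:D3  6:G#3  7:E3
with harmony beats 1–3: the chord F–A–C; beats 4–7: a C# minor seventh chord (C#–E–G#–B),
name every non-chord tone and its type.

The harmony at that moment is F major triad (F, A, C); E3 is not a chord tone.
It is approached by step down from F3 and left by leap up to A3.
Step in, leap out — an escape tone.
The harmony at that moment is C# minor seventh chord (C#, E, G#, B); D3 is not a chord tone.
It is approached by step down from E3 and left by leap up to G#3.
Step in, leap out — an escape tone.

E3 (beat 2) — escape tone; D3 (beat 5) — escape tone.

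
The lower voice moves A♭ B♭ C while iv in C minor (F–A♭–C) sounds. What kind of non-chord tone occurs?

B♭ is a passing tone.

The harmony at that moment is F minor triad (F, A♭, C); B♭ is not a chord tone.
It is approached by step up from A♭ and left by step up to C.
Step in, step out in the same direction — a passing tone.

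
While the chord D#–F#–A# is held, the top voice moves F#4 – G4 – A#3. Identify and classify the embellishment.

The harmony at that moment is D# minor triad (D#, F#, A#); G4 is not a chord tone.
It is approached by step up from F#4 and left by leap down to A#3.
Step in, leap out — an escape tone.

G4 is an escape tone.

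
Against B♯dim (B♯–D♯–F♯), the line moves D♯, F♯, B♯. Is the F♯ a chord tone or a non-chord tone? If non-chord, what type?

Chord tone (the fifth of B# diminished triad).

B# diminished triad contains B♯, D♯, F♯; F♯ is the fifth, so it is a chord tone.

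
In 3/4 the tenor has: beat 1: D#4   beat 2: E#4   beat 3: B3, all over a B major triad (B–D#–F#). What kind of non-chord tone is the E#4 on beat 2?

The harmony at that moment is B major triad (B, D#, F#); E#4 is not a chord tone.
It is approached by step up from D#4 and left by leap down to B3.
Step in, leap out, on a weak beat — an escape tone.

Escape tone.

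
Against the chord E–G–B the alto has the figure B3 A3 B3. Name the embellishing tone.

A3 is a neighbor tone.

The harmony at that moment is E minor triad (E, G, B); A3 is not a chord tone.
It is approached by step down from B3 and left by step up to B3.
Step away and step back to the same note — a neighbor tone (lower neighbor).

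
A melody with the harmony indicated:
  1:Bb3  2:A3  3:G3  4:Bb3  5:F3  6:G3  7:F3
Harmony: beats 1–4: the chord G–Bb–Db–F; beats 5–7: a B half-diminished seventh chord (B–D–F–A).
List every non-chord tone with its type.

A3 (beat 2) — passing tone; G3 (beat 6) — neighbor tone.

The harmony at that moment is G half-diminished seventh chord (G, Bb, Db, F); A3 is not a chord tone.
It is approached by step down from Bb3 and left by step down to G3.
Step in, step out in the same direction — a passing tone.
The harmony at that moment is B half-diminished seventh chord (B, D, F, A); G3 is not a chord tone.
It is approached by step up from F3 and left by step down to F3.
Step away and step back to the same note — a neighbor tone (upper neighbor).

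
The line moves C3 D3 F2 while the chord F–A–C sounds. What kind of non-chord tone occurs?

D3 is an escape tone.

The harmony at that moment is F major triad (F, A, C); D3 is not a chord tone.
It is approached by step up from C3 and left by leap down to F2.
Step in, leap out — an escape tone.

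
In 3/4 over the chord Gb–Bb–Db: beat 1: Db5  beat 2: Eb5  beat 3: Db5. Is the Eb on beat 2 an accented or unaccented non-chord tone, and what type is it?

Unaccented neighbor tone.

The harmony at that moment is Gb major triad (Gb, Bb, Db); Eb5 is not a chord tone.
It is approached by step up from Db5 and left by step down to Db5.
Step away and step back to the same note — a neighbor tone (upper neighbor).
It falls on a weak beat, so it is unaccented.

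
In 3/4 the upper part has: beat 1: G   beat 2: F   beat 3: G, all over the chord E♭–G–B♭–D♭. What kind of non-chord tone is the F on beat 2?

The harmony at that moment is E♭ dominant seventh chord (E♭, G, B♭, D♭); F is not a chord tone.
It is approached by step down from G and left by step up to G.
Step away and step back to the same note — a neighbor tone (lower neighbor).

Lower neighbor tone.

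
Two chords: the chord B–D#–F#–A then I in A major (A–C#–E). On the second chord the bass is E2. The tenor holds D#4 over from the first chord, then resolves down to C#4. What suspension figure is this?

7–6 suspension.

At the second chord the bass is E2. The suspended D#4 lies a seventh above the bass; after resolving down by step to C#4, the interval above the bass becomes a sixth.
Suspension figures are named by those two intervals: 7–6.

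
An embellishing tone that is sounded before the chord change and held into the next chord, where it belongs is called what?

Approach: ahead of the chord change (typically by step), so it is dissonant against the current harmony. Departure: none — the same pitch is restated or held and is a chord tone of the new harmony.
Dissonant first, consonant once the harmony catches up: the note simply arrives early — an anticipation. (The reverse timing, consonant first and dissonant after the change, would be a suspension or retardation.)

Anticipation.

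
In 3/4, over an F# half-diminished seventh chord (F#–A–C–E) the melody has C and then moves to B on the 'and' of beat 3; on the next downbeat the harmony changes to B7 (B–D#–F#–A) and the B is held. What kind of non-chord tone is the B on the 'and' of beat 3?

The harmony at that moment is F# half-diminished seventh chord (F#, A, C, E); B is not a chord tone.
It is approached by step down from C and then sustained as the same pitch into the next harmony.
Arriving early and becoming a chord tone when the harmony changes — an anticipation.

Anticipation.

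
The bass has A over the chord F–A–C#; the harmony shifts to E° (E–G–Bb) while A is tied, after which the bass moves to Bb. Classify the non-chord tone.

The harmony at that moment is E diminished triad (E, G, Bb); A is not a chord tone.
It is held over (the same pitch as the preceding A) and left by step up to Bb.
Held over from the previous chord and resolving up by step — a retardation.

A is a retardation.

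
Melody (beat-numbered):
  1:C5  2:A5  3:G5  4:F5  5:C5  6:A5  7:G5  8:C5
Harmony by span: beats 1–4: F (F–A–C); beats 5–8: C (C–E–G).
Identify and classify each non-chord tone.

G5 (beat 3) — passing tone; A5 (beat 6) — appoggiatura.

The harmony at that moment is F major triad (F, A, C); G5 is not a chord tone.
It is approached by step down from A5 and left by step down to F5.
Step in, step out in the same direction — a passing tone.
The harmony at that moment is C major triad (C, E, G); A5 is not a chord tone.
It is approached by leap up from C5 and left by step down to G5.
Leap in, step out — an appoggiatura.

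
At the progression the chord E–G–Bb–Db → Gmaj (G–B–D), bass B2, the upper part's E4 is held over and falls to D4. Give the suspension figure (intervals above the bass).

4–3 suspension.

At the second chord the bass is B2. The suspended E4 lies a fourth above the bass; after resolving down by step to D4, the interval above the bass becomes a third.
Suspension figures are named by those two intervals: 4–3.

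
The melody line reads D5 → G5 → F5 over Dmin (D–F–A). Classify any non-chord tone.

The harmony at that moment is D minor triad (D, F, A); G5 is not a chord tone.
It is approached by leap up from D5 and left by step down to F5.
Leap in, step out — an appoggiatura.

G5 is an appoggiatura.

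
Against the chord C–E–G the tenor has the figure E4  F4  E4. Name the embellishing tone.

F4 is a neighbor tone.

The harmony at that moment is C major triad (C, E, G); F4 is not a chord tone.
It is approached by step up from E4 and left by step down to E4.
Step away and step back to the same note — a neighbor tone (upper neighbor).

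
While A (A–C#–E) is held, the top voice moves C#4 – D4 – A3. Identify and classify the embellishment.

The harmony at that moment is A major triad (A, C#, E); D4 is not a chord tone.
It is approached by step up from C#4 and left by leap down to A3.
Step in, leap out — an escape tone.

D4 is an escape tone.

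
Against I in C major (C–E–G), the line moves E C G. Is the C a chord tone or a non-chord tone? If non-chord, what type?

C major triad contains C, E, G; C is the root, so it is a chord tone.

Chord tone (the root of C major triad).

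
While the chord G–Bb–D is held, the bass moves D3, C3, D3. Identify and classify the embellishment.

C3 is a neighbor tone.

The harmony at that moment is G minor triad (G, Bb, D); C3 is not a chord tone.
It is approached by step down from D3 and left by step up to D3.
Step away and step back to the same note — a neighbor tone (lower neighbor).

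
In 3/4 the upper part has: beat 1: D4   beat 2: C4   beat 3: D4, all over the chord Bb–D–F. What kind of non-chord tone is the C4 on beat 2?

Lower neighbor tone.

The harmony at that moment is Bb major triad (Bb, D, F); C4 is not a chord tone.
It is approached by step down from D4 and left by step up to D4.
Step away and step back to the same note — a neighbor tone (lower neighbor).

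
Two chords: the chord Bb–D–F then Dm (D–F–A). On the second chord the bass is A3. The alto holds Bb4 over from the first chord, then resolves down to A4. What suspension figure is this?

9–8 suspension.

At the second chord the bass is A3. The suspended Bb4 lies a ninth above the bass; after resolving down by step to A4, the interval above the bass becomes an octave.
Suspension figures are named by those two intervals: 9–8.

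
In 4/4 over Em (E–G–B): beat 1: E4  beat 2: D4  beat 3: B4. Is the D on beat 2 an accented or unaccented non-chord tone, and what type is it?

Unaccented escape tone.

The harmony at that moment is E minor triad (E, G, B); D4 is not a chord tone.
It is approached by step down from E4 and left by leap up to B4.
Step in, leap out — an escape tone.
It falls on a weak beat, so it is unaccented.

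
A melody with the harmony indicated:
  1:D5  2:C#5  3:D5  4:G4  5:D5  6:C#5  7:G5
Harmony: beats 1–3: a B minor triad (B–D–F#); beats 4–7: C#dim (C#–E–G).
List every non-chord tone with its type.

The harmony at that moment is B minor triad (B, D, F#); C#5 is not a chord tone.
It is approached by step down from D5 and left by step up to D5.
Step away and step back to the same note — a neighbor tone (lower neighbor).
The harmony at that moment is C# diminished triad (C#, E, G); D5 is not a chord tone.
It is approached by leap up from G4 and left by step down to C#5.
Leap in, step out — an appoggiatura.

C#5 (beat 2) — neighbor tone; D5 (beat 5) — appoggiatura.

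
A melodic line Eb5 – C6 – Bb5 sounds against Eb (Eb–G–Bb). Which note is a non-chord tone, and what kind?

C6 is an appoggiatura.

The harmony at that moment is Eb major triad (Eb, G, Bb); C6 is not a chord tone.
It is approached by leap up from Eb5 and left by step down to Bb5.
Leap in, step out — an appoggiatura.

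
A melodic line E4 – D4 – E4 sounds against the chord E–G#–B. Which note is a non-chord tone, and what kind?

The harmony at that moment is E major triad (E, G#, B); D4 is not a chord tone.
It is approached by step down from E4 and left by step up to E4.
Step away and step back to the same note — a neighbor tone (lower neighbor).

D4 is a neighbor tone.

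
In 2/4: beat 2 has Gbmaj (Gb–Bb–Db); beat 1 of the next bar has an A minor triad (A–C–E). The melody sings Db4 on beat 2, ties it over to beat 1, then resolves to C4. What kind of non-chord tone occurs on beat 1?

The harmony at that moment is A minor triad (A, C, E); Db4 is not a chord tone.
It is held over (the same pitch as the preceding Db4) and left by step down to C4.
Held over from the previous chord and resolving down by step — a suspension.

Suspension.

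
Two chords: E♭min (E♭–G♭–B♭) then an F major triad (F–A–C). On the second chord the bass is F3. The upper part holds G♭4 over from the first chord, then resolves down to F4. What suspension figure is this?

At the second chord the bass is F3. The suspended G♭4 lies a ninth above the bass; after resolving down by step to F4, the interval above the bass becomes an octave.
Suspension figures are named by those two intervals: 9–8.

9–8 suspension.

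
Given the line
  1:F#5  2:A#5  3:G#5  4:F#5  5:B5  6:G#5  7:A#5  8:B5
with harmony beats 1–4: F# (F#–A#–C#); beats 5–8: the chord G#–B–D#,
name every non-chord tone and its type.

The harmony at that moment is F# major triad (F#, A#, C#); G#5 is not a chord tone.
It is approached by step down from A#5 and left by step down to F#5.
Step in, step out in the same direction — a passing tone.
The harmony at that moment is G# minor triad (G#, B, D#); A#5 is not a chord tone.
It is approached by step up from G#5 and left by step up to B5.
Step in, step out in the same direction — a passing tone.

G#5 (beat 3) — passing tone; A#5 (beat 7) — passing tone.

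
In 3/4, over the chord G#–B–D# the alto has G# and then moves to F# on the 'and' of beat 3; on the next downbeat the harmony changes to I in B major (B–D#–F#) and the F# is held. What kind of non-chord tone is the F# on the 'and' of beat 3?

Anticipation.

The harmony at that moment is G# minor triad (G#, B, D#); F# is not a chord tone.
It is approached by step down from G# and then sustained as the same pitch into the next harmony.
Arriving early and becoming a chord tone when the harmony changes — an anticipation.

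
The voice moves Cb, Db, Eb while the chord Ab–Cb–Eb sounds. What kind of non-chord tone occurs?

Db is a passing tone.

The harmony at that moment is Ab minor triad (Ab, Cb, Eb); Db is not a chord tone.
It is approached by step up from Cb and left by step up to Eb.
Step in, step out in the same direction — a passing tone.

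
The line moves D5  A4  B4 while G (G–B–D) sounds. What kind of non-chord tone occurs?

A4 is an appoggiatura.

The harmony at that moment is G major triad (G, B, D); A4 is not a chord tone.
It is approached by leap down from D5 and left by step up to B4.
Leap in, step out — an appoggiatura.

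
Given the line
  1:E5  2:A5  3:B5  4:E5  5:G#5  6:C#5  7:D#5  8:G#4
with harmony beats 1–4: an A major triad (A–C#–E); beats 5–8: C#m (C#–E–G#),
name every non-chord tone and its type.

B5 (beat 3) — escape tone; D#5 (beat 7) — escape tone.

The harmony at that moment is A major triad (A, C#, E); B5 is not a chord tone.
It is approached by step up from A5 and left by leap down to E5.
Step in, leap out — an escape tone.
The harmony at that moment is C# minor triad (C#, E, G#); D#5 is not a chord tone.
It is approached by step up from C#5 and left by leap down to G#4.
Step in, leap out — an escape tone.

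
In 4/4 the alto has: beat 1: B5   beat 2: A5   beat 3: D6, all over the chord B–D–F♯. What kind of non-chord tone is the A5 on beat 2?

Escape tone.

The harmony at that moment is B minor triad (B, D, F♯); A5 is not a chord tone.
It is approached by step down from B5 and left by leap up to D6.
Step in, leap out, on a weak beat — an escape tone.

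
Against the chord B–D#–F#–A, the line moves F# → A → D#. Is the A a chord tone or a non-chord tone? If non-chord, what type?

Chord tone (the seventh of B dominant seventh chord).

B dominant seventh chord contains B, D#, F#, A; A is the seventh, so it is a chord tone.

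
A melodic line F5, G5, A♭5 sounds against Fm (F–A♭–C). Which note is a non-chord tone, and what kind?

The harmony at that moment is F minor triad (F, A♭, C); G5 is not a chord tone.
It is approached by step up from F5 and left by step up to A♭5.
Step in, step out in the same direction — a passing tone.

G5 is a passing tone.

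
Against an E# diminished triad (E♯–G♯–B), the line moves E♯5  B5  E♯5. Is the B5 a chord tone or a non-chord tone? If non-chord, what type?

Chord tone (the fifth of E# diminished triad).

E# diminished triad contains E♯, G♯, B; B is the fifth, so it is a chord tone.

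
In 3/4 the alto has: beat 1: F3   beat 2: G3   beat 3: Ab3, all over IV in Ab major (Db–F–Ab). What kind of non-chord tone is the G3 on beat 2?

The harmony at that moment is Db major triad (Db, F, Ab); G3 is not a chord tone.
It is approached by step up from F3 and left by step up to Ab3.
Step in, step out in the same direction — a passing tone.

Passing tone.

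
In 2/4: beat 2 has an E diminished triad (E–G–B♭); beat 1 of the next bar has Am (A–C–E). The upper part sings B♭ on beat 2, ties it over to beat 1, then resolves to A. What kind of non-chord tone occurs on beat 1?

The harmony at that moment is A minor triad (A, C, E); B♭ is not a chord tone.
It is held over (the same pitch as the preceding B♭) and left by step down to A.
Held over from the previous chord and resolving down by step — a suspension.

Suspension.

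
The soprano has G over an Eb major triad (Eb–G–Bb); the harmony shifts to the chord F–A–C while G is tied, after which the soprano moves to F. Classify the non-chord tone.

G is a suspension.

The harmony at that moment is F major triad (F, A, C); G is not a chord tone.
It is held over (the same pitch as the preceding G) and left by step down to F.
Held over from the previous chord and resolving down by step — a suspension.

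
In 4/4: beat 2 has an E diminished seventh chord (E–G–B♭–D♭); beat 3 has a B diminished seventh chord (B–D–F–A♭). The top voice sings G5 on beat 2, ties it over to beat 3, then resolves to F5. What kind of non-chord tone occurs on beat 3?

The harmony at that moment is B diminished seventh chord (B, D, F, A♭); G5 is not a chord tone.
It is held over (the same pitch as the preceding G5) and left by step down to F5.
Held over from the previous chord and resolving down by step — a suspension.

Suspension.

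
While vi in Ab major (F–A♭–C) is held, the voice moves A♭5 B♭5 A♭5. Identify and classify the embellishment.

B♭5 is a neighbor tone.

The harmony at that moment is F minor triad (F, A♭, C); B♭5 is not a chord tone.
It is approached by step up from A♭5 and left by step down to A♭5.
Step away and step back to the same note — a neighbor tone (upper neighbor).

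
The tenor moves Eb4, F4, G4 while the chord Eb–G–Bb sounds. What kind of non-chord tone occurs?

F4 is a passing tone.

The harmony at that moment is Eb major triad (Eb, G, Bb); F4 is not a chord tone.
It is approached by step up from Eb4 and left by step up to G4.
Step in, step out in the same direction — a passing tone.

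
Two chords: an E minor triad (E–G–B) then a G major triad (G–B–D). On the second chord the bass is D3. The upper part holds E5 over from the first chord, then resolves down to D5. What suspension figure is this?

At the second chord the bass is D3. The suspended E5 lies a ninth above the bass; after resolving down by step to D5, the interval above the bass becomes an octave.
Suspension figures are named by those two intervals: 9–8.

9–8 suspension.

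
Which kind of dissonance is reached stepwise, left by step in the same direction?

Approach: by step. Departure: by step, continuing in the same direction.
Stepwise on both sides with no change of direction means the note fills in the space between two different chord tones — a passing tone. (Had it turned back to its starting note it would be a neighbor tone instead.)

Passing tone.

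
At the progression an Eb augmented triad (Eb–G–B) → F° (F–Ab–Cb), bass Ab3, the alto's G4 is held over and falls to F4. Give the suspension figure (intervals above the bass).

7–6 suspension.

At the second chord the bass is Ab3. The suspended G4 lies a seventh above the bass; after resolving down by step to F4, the interval above the bass becomes a sixth.
Suspension figures are named by those two intervals: 7–6.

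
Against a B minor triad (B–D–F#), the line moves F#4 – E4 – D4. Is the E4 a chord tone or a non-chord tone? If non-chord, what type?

The harmony at that moment is B minor triad (B, D, F#); E4 is not a chord tone.
It is approached by step down from F#4 and left by step down to D4.
Step in, step out in the same direction — a passing tone.

Non-chord tone — a passing tone.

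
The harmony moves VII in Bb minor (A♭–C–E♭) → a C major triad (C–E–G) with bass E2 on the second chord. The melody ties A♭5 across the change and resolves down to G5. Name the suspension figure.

At the second chord the bass is E2. The suspended A♭5 lies a fourth above the bass; after resolving down by step to G5, the interval above the bass becomes a third.
Suspension figures are named by those two intervals: 4–3.

4–3 suspension.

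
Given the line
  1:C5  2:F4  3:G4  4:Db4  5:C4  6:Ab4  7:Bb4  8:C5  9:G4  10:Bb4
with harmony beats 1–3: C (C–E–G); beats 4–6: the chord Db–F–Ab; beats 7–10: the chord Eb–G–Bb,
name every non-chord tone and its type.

F4 (beat 2) — appoggiatura; C4 (beat 5) — escape tone; C5 (beat 8) — escape tone.

The harmony at that moment is C major triad (C, E, G); F4 is not a chord tone.
It is approached by leap down from C5 and left by step up to G4.
Leap in, step out — an appoggiatura.
The harmony at that moment is Db major triad (Db, F, Ab); C4 is not a chord tone.
It is approached by step down from Db4 and left by leap up to Ab4.
Step in, leap out — an escape tone.
The harmony at that moment is Eb major triad (Eb, G, Bb); C5 is not a chord tone.
It is approached by step up from Bb4 and left by leap down to G4.
Step in, leap out — an escape tone.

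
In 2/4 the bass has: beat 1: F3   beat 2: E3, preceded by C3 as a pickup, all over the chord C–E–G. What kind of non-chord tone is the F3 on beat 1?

Appoggiatura.

The harmony at that moment is C major triad (C, E, G); F3 is not a chord tone.
It is approached by leap up from C3 and left by step down to E3.
Leap in, step out, metrically accented — an appoggiatura.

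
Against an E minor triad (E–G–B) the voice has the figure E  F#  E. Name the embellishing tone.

The harmony at that moment is E minor triad (E, G, B); F# is not a chord tone.
It is approached by step up from E and left by step down to E.
Step away and step back to the same note — a neighbor tone (upper neighbor).

F# is a neighbor tone.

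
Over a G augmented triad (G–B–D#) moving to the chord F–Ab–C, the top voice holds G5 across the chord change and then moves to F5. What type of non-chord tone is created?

The harmony at that moment is F minor triad (F, Ab, C); G5 is not a chord tone.
It is held over (the same pitch as the preceding G5) and left by step down to F5.
Held over from the previous chord and resolving down by step — a suspension.

G5 is a suspension.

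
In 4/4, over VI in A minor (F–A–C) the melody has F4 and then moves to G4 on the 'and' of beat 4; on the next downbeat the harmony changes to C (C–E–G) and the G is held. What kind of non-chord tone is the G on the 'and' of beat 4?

Anticipation.

The harmony at that moment is F major triad (F, A, C); G4 is not a chord tone.
It is approached by step up from F4 and then sustained as the same pitch into the next harmony.
Arriving early and becoming a chord tone when the harmony changes — an anticipation.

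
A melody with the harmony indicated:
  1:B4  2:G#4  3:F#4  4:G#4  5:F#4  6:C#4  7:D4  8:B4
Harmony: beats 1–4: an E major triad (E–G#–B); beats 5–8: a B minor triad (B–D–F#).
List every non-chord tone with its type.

The harmony at that moment is E major triad (E, G#, B); F#4 is not a chord tone.
It is approached by step down from G#4 and left by step up to G#4.
Step away and step back to the same note — a neighbor tone (lower neighbor).
The harmony at that moment is B minor triad (B, D, F#); C#4 is not a chord tone.
It is approached by leap down from F#4 and left by step up to D4.
Leap in, step out — an appoggiatura.

F#4 (beat 3) — neighbor tone; C#4 (beat 6) — appoggiatura.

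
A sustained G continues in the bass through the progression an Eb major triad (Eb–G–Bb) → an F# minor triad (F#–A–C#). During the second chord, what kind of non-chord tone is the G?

Pedal tone (pedal point).

The harmony at that moment is F# minor triad (F#, A, C#); G is not a chord tone.
It is held over (the same pitch as the preceding G) and then sustained as the same pitch into the next harmony.
Sustained through a change of harmony — a pedal tone.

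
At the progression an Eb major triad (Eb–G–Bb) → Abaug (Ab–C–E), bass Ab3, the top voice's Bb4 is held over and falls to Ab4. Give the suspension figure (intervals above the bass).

At the second chord the bass is Ab3. The suspended Bb4 lies a ninth above the bass; after resolving down by step to Ab4, the interval above the bass becomes an octave.
Suspension figures are named by those two intervals: 9–8.

9–8 suspension.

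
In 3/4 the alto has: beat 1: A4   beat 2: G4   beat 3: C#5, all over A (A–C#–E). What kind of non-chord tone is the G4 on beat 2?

The harmony at that moment is A major triad (A, C#, E); G4 is not a chord tone.
It is approached by step down from A4 and left by leap up to C#5.
Step in, leap out, on a weak beat — an escape tone.

Escape tone.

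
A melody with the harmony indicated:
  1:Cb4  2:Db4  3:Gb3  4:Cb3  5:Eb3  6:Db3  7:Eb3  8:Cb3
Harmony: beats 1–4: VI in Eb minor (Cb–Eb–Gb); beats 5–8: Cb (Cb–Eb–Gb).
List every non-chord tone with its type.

Db4 (beat 2) — escape tone; Db3 (beat 6) — neighbor tone.

The harmony at that moment is Cb major triad (Cb, Eb, Gb); Db4 is not a chord tone.
It is approached by step up from Cb4 and left by leap down to Gb3.
Step in, leap out — an escape tone.
The harmony at that moment is Cb major triad (Cb, Eb, Gb); Db3 is not a chord tone.
It is approached by step down from Eb3 and left by step up to Eb3.
Step away and step back to the same note — a neighbor tone (lower neighbor).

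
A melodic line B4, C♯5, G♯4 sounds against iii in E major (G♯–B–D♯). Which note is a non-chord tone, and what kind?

C♯5 is an escape tone.

The harmony at that moment is G♯ minor triad (G♯, B, D♯); C♯5 is not a chord tone.
It is approached by step up from B4 and left by leap down to G♯4.
Step in, leap out — an escape tone.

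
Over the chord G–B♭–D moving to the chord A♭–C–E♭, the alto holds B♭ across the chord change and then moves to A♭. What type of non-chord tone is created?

B♭ is a suspension.

The harmony at that moment is A♭ major triad (A♭, C, E♭); B♭ is not a chord tone.
It is held over (the same pitch as the preceding B♭) and left by step down to A♭.
Held over from the previous chord and resolving down by step — a suspension.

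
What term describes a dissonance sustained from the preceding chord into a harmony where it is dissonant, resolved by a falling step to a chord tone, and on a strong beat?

Suspension.

Approach: by preparation — the pitch is first a chord tone, then held (tied or repeated) while the harmony changes under it. Departure: down by step. Metric position: strong.
A prepared dissonance that resolves downward by step — a suspension. (The same figure resolving upward would be a retardation.)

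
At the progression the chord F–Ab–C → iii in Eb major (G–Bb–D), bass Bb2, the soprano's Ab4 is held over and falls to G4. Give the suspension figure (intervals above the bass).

At the second chord the bass is Bb2. The suspended Ab4 lies a seventh above the bass; after resolving down by step to G4, the interval above the bass becomes a sixth.
Suspension figures are named by those two intervals: 7–6.

7–6 suspension.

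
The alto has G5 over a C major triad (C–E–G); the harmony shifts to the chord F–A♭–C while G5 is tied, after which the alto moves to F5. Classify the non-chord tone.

G5 is a suspension.

The harmony at that moment is F minor triad (F, A♭, C); G5 is not a chord tone.
It is held over (the same pitch as the preceding G5) and left by step down to F5.
Held over from the previous chord and resolving down by step — a suspension.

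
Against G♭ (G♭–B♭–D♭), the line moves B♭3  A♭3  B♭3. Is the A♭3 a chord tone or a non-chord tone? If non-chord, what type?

The harmony at that moment is G♭ major triad (G♭, B♭, D♭); A♭3 is not a chord tone.
It is approached by step down from B♭3 and left by step up to B♭3.
Step away and step back to the same note — a neighbor tone (lower neighbor).

Non-chord tone — a neighbor tone.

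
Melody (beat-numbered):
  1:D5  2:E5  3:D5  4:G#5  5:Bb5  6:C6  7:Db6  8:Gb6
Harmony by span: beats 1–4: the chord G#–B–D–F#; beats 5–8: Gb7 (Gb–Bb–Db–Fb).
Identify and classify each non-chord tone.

E5 (beat 2) — neighbor tone; C6 (beat 6) — passing tone.

The harmony at that moment is G# half-diminished seventh chord (G#, B, D, F#); E5 is not a chord tone.
It is approached by step up from D5 and left by step down to D5.
Step away and step back to the same note — a neighbor tone (upper neighbor).
The harmony at that moment is Gb dominant seventh chord (Gb, Bb, Db, Fb); C6 is not a chord tone.
It is approached by step up from Bb5 and left by step up to Db6.
Step in, step out in the same direction — a passing tone.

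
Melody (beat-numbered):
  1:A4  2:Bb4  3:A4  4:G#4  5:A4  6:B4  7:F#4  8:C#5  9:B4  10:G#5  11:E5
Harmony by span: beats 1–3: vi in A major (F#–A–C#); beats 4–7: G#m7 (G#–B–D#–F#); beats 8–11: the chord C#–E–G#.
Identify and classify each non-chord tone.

Bb4 (beat 2) — neighbor tone; A4 (beat 5) — passing tone; B4 (beat 9) — escape tone.

The harmony at that moment is F# minor triad (F#, A, C#); Bb4 is not a chord tone.
It is approached by step up from A4 and left by step down to A4.
Step away and step back to the same note — a neighbor tone (upper neighbor).
The harmony at that moment is G# minor seventh chord (G#, B, D#, F#); A4 is not a chord tone.
It is approached by step up from G#4 and left by step up to B4.
Step in, step out in the same direction — a passing tone.
The harmony at that moment is C# minor triad (C#, E, G#); B4 is not a chord tone.
It is approached by step down from C#5 and left by leap up to G#5.
Step in, leap out — an escape tone.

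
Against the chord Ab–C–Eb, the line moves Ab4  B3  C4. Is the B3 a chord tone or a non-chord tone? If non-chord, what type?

Non-chord tone — an appoggiatura.

The harmony at that moment is Ab major triad (Ab, C, Eb); B3 is not a chord tone.
It is approached by leap down from Ab4 and left by step up to C4.
Leap in, step out — an appoggiatura.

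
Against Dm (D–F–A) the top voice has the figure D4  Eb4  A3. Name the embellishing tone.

Eb4 is an escape tone.

The harmony at that moment is D minor triad (D, F, A); Eb4 is not a chord tone.
It is approached by step up from D4 and left by leap down to A3.
Step in, leap out — an escape tone.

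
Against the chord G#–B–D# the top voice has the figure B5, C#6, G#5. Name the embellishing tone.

The harmony at that moment is G# minor triad (G#, B, D#); C#6 is not a chord tone.
It is approached by step up from B5 and left by leap down to G#5.
Step in, leap out — an escape tone.

C#6 is an escape tone.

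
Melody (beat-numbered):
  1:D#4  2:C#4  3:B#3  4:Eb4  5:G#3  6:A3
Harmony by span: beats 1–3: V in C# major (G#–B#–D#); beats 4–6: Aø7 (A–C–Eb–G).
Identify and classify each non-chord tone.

C#4 (beat 2) — passing tone; G#3 (beat 5) — appoggiatura.

The harmony at that moment is G# major triad (G#, B#, D#); C#4 is not a chord tone.
It is approached by step down from D#4 and left by step down to B#3.
Step in, step out in the same direction — a passing tone.
The harmony at that moment is A half-diminished seventh chord (A, C, Eb, G); G#3 is not a chord tone.
It is approached by leap down from Eb4 and left by step up to A3.
Leap in, step out — an appoggiatura.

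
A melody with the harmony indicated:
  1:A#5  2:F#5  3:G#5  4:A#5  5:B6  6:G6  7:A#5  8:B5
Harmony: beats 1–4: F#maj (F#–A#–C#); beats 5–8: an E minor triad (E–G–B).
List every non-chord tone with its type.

The harmony at that moment is F# major triad (F#, A#, C#); G#5 is not a chord tone.
It is approached by step up from F#5 and left by step up to A#5.
Step in, step out in the same direction — a passing tone.
The harmony at that moment is E minor triad (E, G, B); A#5 is not a chord tone.
It is approached by leap down from G6 and left by step up to B5.
Leap in, step out — an appoggiatura.

G#5 (beat 3) — passing tone; A#5 (beat 7) — appoggiatura.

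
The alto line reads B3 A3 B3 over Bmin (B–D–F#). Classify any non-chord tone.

A3 is a neighbor tone.

The harmony at that moment is B minor triad (B, D, F#); A3 is not a chord tone.
It is approached by step down from B3 and left by step up to B3.
Step away and step back to the same note — a neighbor tone (lower neighbor).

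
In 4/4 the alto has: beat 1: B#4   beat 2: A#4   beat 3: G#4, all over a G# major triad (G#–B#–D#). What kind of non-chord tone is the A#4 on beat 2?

Passing tone.

The harmony at that moment is G# major triad (G#, B#, D#); A#4 is not a chord tone.
It is approached by step down from B#4 and left by step down to G#4.
Step in, step out in the same direction — a passing tone.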